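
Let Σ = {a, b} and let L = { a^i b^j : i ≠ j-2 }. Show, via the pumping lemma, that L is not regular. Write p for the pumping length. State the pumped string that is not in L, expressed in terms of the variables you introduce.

a^{p+p!} b^{p+p!+2}

Suppose for contradiction that L is regular, and let p be the pumping length.
Choose w = a^p b^{p+p!+2}. Since p ≠ (p+p!+2)-2 = p+p!, w ∈ L; and |w| ≥ p.
Write w = xyz as guaranteed by the lemma, with |xy| ≤ p and |y| ≥ 1.
The first p characters of w are a's, so xy (and hence y) consists only of a's. Write y = a^k, 1 ≤ k ≤ p.
Since 1 ≤ k ≤ p, k divides p!; set t = 1 + p!/k. Then xy^t z has p + (p!/k)·k = p + p! copies of a. Now the a-count is p+p! and (b-count)-2 = (p+p!+2)-2 = p+p!, so i ≠ j-2 fails. So xy^t z = a^{p+p!} b^{p+p!+2} ∉ L.
This contradicts the pumping lemma, so L is not regular.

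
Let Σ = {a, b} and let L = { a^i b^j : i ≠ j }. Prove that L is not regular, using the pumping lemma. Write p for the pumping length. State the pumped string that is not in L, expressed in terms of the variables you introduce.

a^{p+p!} b^{p+p!}

Toward a contradiction, assume L is regular with pumping length p.
Choose w = a^p b^{p+p!}. Since p ≠ p+p!, w ∈ L; and |w| ≥ p.
By the pumping lemma, w = xyz with |xy| ≤ p and y is nonempty.
Since the first p symbols of w are all a's and |xy| ≤ p, y lies entirely in the leading a-block: y = a^k for some k with 1 ≤ k ≤ p.
Since 1 ≤ k ≤ p, k divides p!; set t = 1 + p!/k. Then xy^t z has p + (p!/k)·k = p + p! copies of a. Now the a-count equals the b-count, so i ≠ j fails. So xy^t z = a^{p+p!} b^{p+p!} ∉ L.
This contradicts the pumping lemma, so L is not regular.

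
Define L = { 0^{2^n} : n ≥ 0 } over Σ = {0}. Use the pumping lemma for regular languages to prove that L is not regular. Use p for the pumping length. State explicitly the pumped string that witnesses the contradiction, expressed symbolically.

Assume L is regular; let p be its pumping constant.
Take w = 0^{2^p} ∈ L with |w| = 2^p ≥ p.
The pumping lemma gives a decomposition w = xyz where |xy| ≤ p and |y| > 0.
Then y = 0^k for some k with 1 ≤ k ≤ p.
Pump with i = 2: xy^2z = 0^{2^p+k}. Since 1 ≤ k ≤ p < 2^p, we have 2^p < 2^p+k < 2^{p+1}, so 2^p+k is not a power of 2. So xy^2z ∉ L.
Contradiction. Therefore L is not regular.

0^{2^p+k}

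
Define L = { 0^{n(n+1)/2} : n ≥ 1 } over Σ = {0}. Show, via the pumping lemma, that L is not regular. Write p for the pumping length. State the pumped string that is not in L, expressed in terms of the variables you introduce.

Assume L is regular. Let p be the pumping length given by the pumping lemma.
Take w = 0^{p(p+1)/2} ∈ L with |w| = p(p+1)/2 ≥ p.
By the pumping lemma, w = xyz with |xy| ≤ p and y is nonempty.
Then y = 0^k for some k with 1 ≤ k ≤ p.
Pump with i = 2: xy^2z = 0^{p(p+1)/2+k}. Since 1 ≤ k ≤ p, p(p+1)/2 < p(p+1)/2+k ≤ p(p+1)/2+p < (p+1)(p+2)/2, so p(p+1)/2+k is strictly between consecutive triangular numbers. So xy^2z ∉ L.
This is a contradiction; hence L is not regular.

0^{p(p+1)/2+k}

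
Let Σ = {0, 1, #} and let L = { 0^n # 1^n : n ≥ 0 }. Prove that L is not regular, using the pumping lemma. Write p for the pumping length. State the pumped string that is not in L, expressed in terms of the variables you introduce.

Suppose for contradiction that L is regular, and let p be the pumping length.
Take w = 0^p # 1^p ∈ L with |w| = 2p+1 ≥ p.
The pumping lemma gives a decomposition w = xyz where |xy| ≤ p and y is nonempty.
Since the first p symbols of w are all 0's and |xy| ≤ p, y lies entirely in the leading 0-block: y = 0^k for some k with 1 ≤ k ≤ p.
Pump with i = 2: xy^2z = 0^{p+k} # 1^p, which would require p+k = p. But k ≥ 1, so xy^2z ∉ L.
This is a contradiction; hence L is not regular.

0^{p+k} # 1^p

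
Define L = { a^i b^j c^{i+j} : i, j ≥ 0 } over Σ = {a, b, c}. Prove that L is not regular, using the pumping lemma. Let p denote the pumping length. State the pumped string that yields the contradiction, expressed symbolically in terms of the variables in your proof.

a^{p+k} b^p c^{2p}

Assume L is regular. Let p be the pumping length given by the pumping lemma.
Take w = a^p b^p c^{2p} ∈ L (with i=j=p, i+j=2p), |w| = 4p ≥ p.
The pumping lemma gives a decomposition w = xyz where |xy| ≤ p and |y| ≥ 1.
The first p characters of w are a's, so xy (and hence y) consists only of a's. Write y = a^k, 1 ≤ k ≤ p.
Consider xy^2z = a^{p+k} b^p c^{2p}. Now the a- and b-counts sum to 2p+k, but the c-count is 2p ≠ 2p+k. So xy^2z ∉ L.
This is a contradiction; hence L is not regular.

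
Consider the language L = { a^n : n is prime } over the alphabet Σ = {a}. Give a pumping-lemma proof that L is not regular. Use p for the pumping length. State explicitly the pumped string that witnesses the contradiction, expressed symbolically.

Toward a contradiction, assume L is regular with pumping length p.
Let q be a prime with q ≥ p+2 (infinitely many primes exist), and take w = a^q ∈ L with |w| = q ≥ p.
Write w = xyz as guaranteed by the lemma, with |xy| ≤ p and y is nonempty.
Then y = a^k for some k with 1 ≤ k ≤ p.
Since 1 ≤ k ≤ p, |xz| = q-k. Pump with i = q+1: |xy^{q+1}z| = (q-k)+(q+1)k = q+qk = q(1+k), which is composite (both factors ≥ 2). So xy^{q+1}z = a^{q(1+k)} ∉ L.
This contradicts the pumping lemma, so L is not regular.

a^{q(1+k)}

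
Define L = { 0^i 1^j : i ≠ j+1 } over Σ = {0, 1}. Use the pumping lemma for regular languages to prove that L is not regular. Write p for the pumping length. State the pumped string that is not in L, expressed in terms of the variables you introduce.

Suppose for contradiction that L is regular, and let p be the pumping length.
Choose w = 0^p 1^{p+p!-1}. Since p ≠ (p+p!-1)+1 = p+p!, w ∈ L; and |w| ≥ p.
By the pumping lemma, w = xyz with |xy| ≤ p and |y| > 0.
Because |xy| ≤ p and w begins with p copies of 0, we have y = 0^k with 1 ≤ k ≤ p.
Since 1 ≤ k ≤ p, k divides p!; set t = 1 + p!/k. Then xy^t z has p + (p!/k)·k = p + p! copies of 0. Now the 0-count is p+p! and (1-count)+1 = (p+p!-1)+1 = p+p!, so i ≠ j+1 fails. So xy^t z = 0^{p+p!} 1^{p+p!-1} ∉ L.
Contradiction. Therefore L is not regular.

0^{p+p!} 1^{p+p!-1}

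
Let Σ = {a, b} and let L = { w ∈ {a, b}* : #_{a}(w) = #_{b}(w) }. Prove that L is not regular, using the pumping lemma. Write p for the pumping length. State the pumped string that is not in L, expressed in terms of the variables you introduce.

a^{p+k} b^p

Assume L is regular; let p be its pumping constant.
Choose w = a^p b^p ∈ L with |w| = 2p ≥ p.
Write w = xyz as guaranteed by the lemma, with |xy| ≤ p and |y| ≥ 1.
The first p characters of w are a's, so xy (and hence y) consists only of a's. Write y = a^k, 1 ≤ k ≤ p.
Pump with i = 2: xy^2z = a^{p+k} b^p has p+k occurrences of a but only p of b. Since k ≥ 1 the counts differ, so xy^2z ∉ L.
Contradiction. Therefore L is not regular.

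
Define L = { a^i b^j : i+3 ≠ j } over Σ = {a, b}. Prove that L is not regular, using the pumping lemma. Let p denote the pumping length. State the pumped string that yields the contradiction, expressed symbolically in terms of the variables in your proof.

a^{p+p!} b^{p+p!+3}

Suppose for contradiction that L is regular, and let p be the pumping length.
Choose w = a^p b^{p+p!+3}. Since p ≠ (p+p!+3)-3 = p+p!, w ∈ L; and |w| ≥ p.
By the pumping lemma, w = xyz with |xy| ≤ p and |y| > 0.
Since the first p symbols of w are all a's and |xy| ≤ p, y lies entirely in the leading a-block: y = a^k for some k with 1 ≤ k ≤ p.
Since 1 ≤ k ≤ p, k divides p!; set t = 1 + p!/k. Then xy^t z has p + (p!/k)·k = p + p! copies of a. Now the a-count is p+p! and (b-count)-3 = (p+p!+3)-3 = p+p!, so i+3 ≠ j fails. So xy^t z = a^{p+p!} b^{p+p!+3} ∉ L.
Contradiction. Therefore L is not regular.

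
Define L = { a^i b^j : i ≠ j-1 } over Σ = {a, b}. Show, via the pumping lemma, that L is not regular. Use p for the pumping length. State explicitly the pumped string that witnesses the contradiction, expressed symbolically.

Suppose for contradiction that L is regular, and let p be the pumping length.
Choose w = a^p b^{p+p!+1}. Since p ≠ (p+p!+1)-1 = p+p!, w ∈ L; and |w| ≥ p.
The pumping lemma gives a decomposition w = xyz where |xy| ≤ p and |y| ≥ 1.
Because |xy| ≤ p and w begins with p copies of a, we have y = a^k with 1 ≤ k ≤ p.
Since 1 ≤ k ≤ p, k divides p!; set t = 1 + p!/k. Then xy^t z has p + (p!/k)·k = p + p! copies of a. Now the a-count is p+p! and (b-count)-1 = (p+p!+1)-1 = p+p!, so i ≠ j-1 fails. So xy^t z = a^{p+p!} b^{p+p!+1} ∉ L.
This is a contradiction; hence L is not regular.

a^{p+p!} b^{p+p!+1}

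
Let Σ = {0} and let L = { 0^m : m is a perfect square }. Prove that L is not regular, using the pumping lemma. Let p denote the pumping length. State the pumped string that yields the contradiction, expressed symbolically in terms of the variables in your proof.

0^{p²+k}

Toward a contradiction, assume L is regular with pumping length p.
Take w = 0^{p²} ∈ L with |w| = p² ≥ p.
Write w = xyz as guaranteed by the lemma, with |xy| ≤ p and |y| ≥ 1.
Then y = 0^k for some k with 1 ≤ k ≤ p.
Pump with i = 2: xy^2z = 0^{p²+k}. Since 1 ≤ k ≤ p, p² < p²+k ≤ p²+p < (p+1)², so p²+k lies strictly between consecutive squares and is not a perfect square. So xy^2z ∉ L.
This contradicts the pumping lemma, so L is not regular.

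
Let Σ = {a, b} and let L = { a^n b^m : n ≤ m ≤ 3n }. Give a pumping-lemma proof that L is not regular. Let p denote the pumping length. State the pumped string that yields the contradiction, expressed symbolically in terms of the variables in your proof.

a^{p+k} b^p

Assume L is regular; let p be its pumping constant.
Take w = a^p b^p ∈ L (since p ≤ p ≤ 3p), with |w| = 2p ≥ p.
By the pumping lemma, w = xyz with |xy| ≤ p and |y| ≥ 1.
The first p characters of w are a's, so xy (and hence y) consists only of a's. Write y = a^k, 1 ≤ k ≤ p.
Pump with i = 2: xy^2z = a^{p+k} b^p. Now n = p+k > p = m, so the condition n ≤ m fails. Thus xy^2z ∉ L.
This is a contradiction; hence L is not regular.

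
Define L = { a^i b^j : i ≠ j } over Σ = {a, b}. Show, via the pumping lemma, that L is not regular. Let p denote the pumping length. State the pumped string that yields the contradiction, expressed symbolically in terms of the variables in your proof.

a^{p+p!} b^{p+p!}

Suppose for contradiction that L is regular, and let p be the pumping length.
Choose w = a^p b^{p+p!}. Since p ≠ p+p!, w ∈ L; and |w| ≥ p.
The pumping lemma gives a decomposition w = xyz where |xy| ≤ p and |y| ≥ 1.
The first p characters of w are a's, so xy (and hence y) consists only of a's. Write y = a^k, 1 ≤ k ≤ p.
Since 1 ≤ k ≤ p, k divides p!; set t = 1 + p!/k. Then xy^t z has p + (p!/k)·k = p + p! copies of a. Now the a-count equals the b-count, so i ≠ j fails. So xy^t z = a^{p+p!} b^{p+p!} ∉ L.
This contradicts the pumping lemma, so L is not regular.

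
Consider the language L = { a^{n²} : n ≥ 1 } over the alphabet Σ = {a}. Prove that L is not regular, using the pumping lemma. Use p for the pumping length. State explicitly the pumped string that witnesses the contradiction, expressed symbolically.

a^{p²+k}

Toward a contradiction, assume L is regular with pumping length p.
Take w = a^{p²} ∈ L with |w| = p² ≥ p.
The pumping lemma gives a decomposition w = xyz where |xy| ≤ p and |y| > 0.
Then y = a^k for some k with 1 ≤ k ≤ p.
Pump with i = 2: xy^2z = a^{p²+k}. Since 1 ≤ k ≤ p, p² < p²+k ≤ p²+p < (p+1)², so p²+k lies strictly between consecutive squares and is not a perfect square. So xy^2z ∉ L.
This contradicts the pumping lemma, so L is not regular.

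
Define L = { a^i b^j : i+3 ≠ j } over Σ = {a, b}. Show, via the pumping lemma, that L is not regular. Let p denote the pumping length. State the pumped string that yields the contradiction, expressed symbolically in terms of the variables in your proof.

Assume L is regular; let p be its pumping constant.
Choose w = a^p b^{p+p!+3}. Since p ≠ (p+p!+3)-3 = p+p!, w ∈ L; and |w| ≥ p.
By the pumping lemma, w = xyz with |xy| ≤ p and |y| > 0.
Since the first p symbols of w are all a's and |xy| ≤ p, y lies entirely in the leading a-block: y = a^k for some k with 1 ≤ k ≤ p.
Since 1 ≤ k ≤ p, k divides p!; set t = 1 + p!/k. Then xy^t z has p + (p!/k)·k = p + p! copies of a. Now the a-count is p+p! and (b-count)-3 = (p+p!+3)-3 = p+p!, so i+3 ≠ j fails. So xy^t z = a^{p+p!} b^{p+p!+3} ∉ L.
This contradicts the pumping lemma, so L is not regular.

a^{p+p!} b^{p+p!+3}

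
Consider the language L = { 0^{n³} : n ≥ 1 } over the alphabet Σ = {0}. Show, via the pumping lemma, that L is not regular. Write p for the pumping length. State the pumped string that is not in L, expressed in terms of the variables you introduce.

Assume L is regular. Let p be the pumping length given by the pumping lemma.
Take w = 0^{p³} ∈ L with |w| = p³ ≥ p.
By the pumping lemma, w = xyz with |xy| ≤ p and y is nonempty.
Then y = 0^k for some k with 1 ≤ k ≤ p.
Pump with i = 2: xy^2z = 0^{p³+k}. Since 1 ≤ k ≤ p, p³ < p³+k ≤ p³+p < p³+3p²+3p+1 = (p+1)³, so p³+k is not a perfect cube. So xy^2z ∉ L.
This contradicts the pumping lemma, so L is not regular.

0^{p³+k}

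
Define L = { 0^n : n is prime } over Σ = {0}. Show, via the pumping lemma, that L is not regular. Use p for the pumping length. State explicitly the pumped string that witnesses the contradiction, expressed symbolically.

Toward a contradiction, assume L is regular with pumping length p.
Let q be a prime with q ≥ p+2 (infinitely many primes exist), and take w = 0^q ∈ L with |w| = q ≥ p.
Write w = xyz as guaranteed by the lemma, with |xy| ≤ p and |y| ≥ 1.
Then y = 0^k for some k with 1 ≤ k ≤ p.
Since 1 ≤ k ≤ p, |xz| = q-k. Pump with i = q+1: |xy^{q+1}z| = (q-k)+(q+1)k = q+qk = q(1+k), which is composite (both factors ≥ 2). So xy^{q+1}z = 0^{q(1+k)} ∉ L.
This contradicts the pumping lemma, so L is not regular.

0^{q(1+k)}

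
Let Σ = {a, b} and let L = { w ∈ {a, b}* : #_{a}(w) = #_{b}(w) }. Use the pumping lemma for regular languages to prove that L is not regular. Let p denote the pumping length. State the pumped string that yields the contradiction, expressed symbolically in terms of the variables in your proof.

Assume L is regular. Let p be the pumping length given by the pumping lemma.
Choose w = a^p b^p ∈ L with |w| = 2p ≥ p.
Write w = xyz as guaranteed by the lemma, with |xy| ≤ p and |y| ≥ 1.
Because |xy| ≤ p and w begins with p copies of a, we have y = a^k with 1 ≤ k ≤ p.
Pump with i = 2: xy^2z = a^{p+k} b^p has p+k occurrences of a but only p of b. Since k ≥ 1 the counts differ, so xy^2z ∉ L.
Contradiction. Therefore L is not regular.

a^{p+k} b^p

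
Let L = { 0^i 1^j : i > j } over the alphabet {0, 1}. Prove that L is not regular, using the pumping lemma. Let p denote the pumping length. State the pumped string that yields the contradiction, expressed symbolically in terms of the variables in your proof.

Assume L is regular; let p be its pumping constant.
Choose w = 0^{p+1} 1^p ∈ L, with |w| = 2p+1 ≥ p.
The pumping lemma gives a decomposition w = xyz where |xy| ≤ p and y is nonempty.
Because |xy| ≤ p and w begins with p copies of 0, we have y = 0^k with 1 ≤ k ≤ p.
Consider xy^0z = xz = 0^{p+1-k} 1^p. Since k ≥ 1, the 0-count p+1-k is at most p, so i > j fails; thus xz ∉ L.
This is a contradiction; hence L is not regular.

0^{p+1-k} 1^p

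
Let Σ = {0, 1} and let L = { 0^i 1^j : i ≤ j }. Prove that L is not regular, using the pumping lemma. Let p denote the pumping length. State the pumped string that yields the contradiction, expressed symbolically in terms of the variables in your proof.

Suppose for contradiction that L is regular, and let p be the pumping length.
Choose w = 0^p 1^p ∈ L, with |w| = 2p ≥ p.
Write w = xyz as guaranteed by the lemma, with |xy| ≤ p and |y| > 0.
Because |xy| ≤ p and w begins with p copies of 0, we have y = 0^k with 1 ≤ k ≤ p.
Consider xy^2z = 0^{p+k} 1^p. Since k ≥ 1, the 0-count p+k exceeds the 1-count p, so i ≤ j fails; thus xy^2z ∉ L.
This is a contradiction; hence L is not regular.

0^{p+k} 1^p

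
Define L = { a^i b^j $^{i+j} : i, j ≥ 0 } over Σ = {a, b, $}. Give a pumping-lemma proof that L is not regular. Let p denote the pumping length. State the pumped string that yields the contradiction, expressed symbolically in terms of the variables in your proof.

Assume L is regular; let p be its pumping constant.
Take w = a^p b^p $^{2p} ∈ L (with i=j=p, i+j=2p), |w| = 4p ≥ p.
The pumping lemma gives a decomposition w = xyz where |xy| ≤ p and y is nonempty.
The first p characters of w are a's, so xy (and hence y) consists only of a's. Write y = a^k, 1 ≤ k ≤ p.
Consider xy^2z = a^{p+k} b^p $^{2p}. Now the a- and b-counts sum to 2p+k, but the $-count is 2p ≠ 2p+k. So xy^2z ∉ L.
Contradiction. Therefore L is not regular.

a^{p+k} b^p $^{2p}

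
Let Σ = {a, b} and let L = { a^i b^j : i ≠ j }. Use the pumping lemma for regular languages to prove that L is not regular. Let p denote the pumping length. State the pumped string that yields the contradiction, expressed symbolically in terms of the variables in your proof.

a^{p+p!} b^{p+p!}

Assume L is regular. Let p be the pumping length given by the pumping lemma.
Choose w = a^p b^{p+p!}. Since p ≠ p+p!, w ∈ L; and |w| ≥ p.
Write w = xyz as guaranteed by the lemma, with |xy| ≤ p and |y| > 0.
Since the first p symbols of w are all a's and |xy| ≤ p, y lies entirely in the leading a-block: y = a^k for some k with 1 ≤ k ≤ p.
Since 1 ≤ k ≤ p, k divides p!; set t = 1 + p!/k. Then xy^t z has p + (p!/k)·k = p + p! copies of a. Now the a-count equals the b-count, so i ≠ j fails. So xy^t z = a^{p+p!} b^{p+p!} ∉ L.
This contradicts the pumping lemma, so L is not regular.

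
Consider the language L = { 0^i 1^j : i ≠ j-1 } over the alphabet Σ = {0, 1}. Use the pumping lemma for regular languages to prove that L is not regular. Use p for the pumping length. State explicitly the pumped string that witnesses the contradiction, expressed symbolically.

0^{p+p!} 1^{p+p!+1}

Toward a contradiction, assume L is regular with pumping length p.
Choose w = 0^p 1^{p+p!+1}. Since p ≠ (p+p!+1)-1 = p+p!, w ∈ L; and |w| ≥ p.
Write w = xyz as guaranteed by the lemma, with |xy| ≤ p and y is nonempty.
The first p characters of w are 0's, so xy (and hence y) consists only of 0's. Write y = 0^k, 1 ≤ k ≤ p.
Since 1 ≤ k ≤ p, k divides p!; set t = 1 + p!/k. Then xy^t z has p + (p!/k)·k = p + p! copies of 0. Now the 0-count is p+p! and (1-count)-1 = (p+p!+1)-1 = p+p!, so i ≠ j-1 fails. So xy^t z = 0^{p+p!} 1^{p+p!+1} ∉ L.
This is a contradiction; hence L is not regular.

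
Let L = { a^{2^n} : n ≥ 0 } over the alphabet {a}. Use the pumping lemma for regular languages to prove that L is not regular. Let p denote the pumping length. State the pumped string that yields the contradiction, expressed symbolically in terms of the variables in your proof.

Toward a contradiction, assume L is regular with pumping length p.
Take w = a^{2^p} ∈ L with |w| = 2^p ≥ p.
Write w = xyz as guaranteed by the lemma, with |xy| ≤ p and |y| ≥ 1.
Then y = a^k for some k with 1 ≤ k ≤ p.
Pump with i = 2: xy^2z = a^{2^p+k}. Since 1 ≤ k ≤ p < 2^p, we have 2^p < 2^p+k < 2^{p+1}, so 2^p+k is not a power of 2. So xy^2z ∉ L.
This is a contradiction; hence L is not regular.

a^{2^p+k}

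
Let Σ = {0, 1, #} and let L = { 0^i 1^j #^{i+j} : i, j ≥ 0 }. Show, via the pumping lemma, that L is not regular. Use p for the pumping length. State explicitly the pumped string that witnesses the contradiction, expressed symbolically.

Assume L is regular; let p be its pumping constant.
Take w = 0^p 1^p #^{2p} ∈ L (with i=j=p, i+j=2p), |w| = 4p ≥ p.
By the pumping lemma, w = xyz with |xy| ≤ p and y is nonempty.
The first p characters of w are 0's, so xy (and hence y) consists only of 0's. Write y = 0^k, 1 ≤ k ≤ p.
Consider xy^2z = 0^{p+k} 1^p #^{2p}. Now the 0- and 1-counts sum to 2p+k, but the #-count is 2p ≠ 2p+k. So xy^2z ∉ L.
Contradiction. Therefore L is not regular.

0^{p+k} 1^p #^{2p}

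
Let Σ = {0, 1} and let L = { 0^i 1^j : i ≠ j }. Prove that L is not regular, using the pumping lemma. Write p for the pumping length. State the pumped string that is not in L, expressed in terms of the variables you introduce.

Toward a contradiction, assume L is regular with pumping length p.
Choose w = 0^p 1^{p+p!}. Since p ≠ p+p!, w ∈ L; and |w| ≥ p.
The pumping lemma gives a decomposition w = xyz where |xy| ≤ p and y is nonempty.
The first p characters of w are 0's, so xy (and hence y) consists only of 0's. Write y = 0^k, 1 ≤ k ≤ p.
Since 1 ≤ k ≤ p, k divides p!; set t = 1 + p!/k. Then xy^t z has p + (p!/k)·k = p + p! copies of 0. Now the 0-count equals the 1-count, so i ≠ j fails. So xy^t z = 0^{p+p!} 1^{p+p!} ∉ L.
This is a contradiction; hence L is not regular.

0^{p+p!} 1^{p+p!}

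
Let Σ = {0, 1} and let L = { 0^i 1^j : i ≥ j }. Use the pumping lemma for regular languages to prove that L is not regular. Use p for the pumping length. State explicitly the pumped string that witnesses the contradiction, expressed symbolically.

Suppose for contradiction that L is regular, and let p be the pumping length.
Choose w = 0^p 1^p ∈ L, with |w| = 2p ≥ p.
Write w = xyz as guaranteed by the lemma, with |xy| ≤ p and |y| ≥ 1.
Because |xy| ≤ p and w begins with p copies of 0, we have y = 0^k with 1 ≤ k ≤ p.
Consider xy^0z = xz = 0^{p-k} 1^p. Since k ≥ 1, the 0-count p-k is less than p, so i ≥ j fails; thus xz ∉ L.
This contradicts the pumping lemma, so L is not regular.

0^{p-k} 1^p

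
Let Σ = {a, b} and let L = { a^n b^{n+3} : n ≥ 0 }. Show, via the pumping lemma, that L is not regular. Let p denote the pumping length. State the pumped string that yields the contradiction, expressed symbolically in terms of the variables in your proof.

a^{p+k} b^{p+3}

Assume L is regular. Let p be the pumping length given by the pumping lemma.
Take w = a^p b^{p+3}. Then w ∈ L and |w| = 2p+3 ≥ p.
Write w = xyz as guaranteed by the lemma, with |xy| ≤ p and |y| ≥ 1.
The first p characters of w are a's, so xy (and hence y) consists only of a's. Write y = a^k, 1 ≤ k ≤ p.
Pump with i = 2: xy^2z = a^{p+k} b^{p+3}. For this to lie in L we would need p+3 = (p+k)+3, which forces k = 0. But k ≥ 1, so xy^2z ∉ L.
This is a contradiction; hence L is not regular.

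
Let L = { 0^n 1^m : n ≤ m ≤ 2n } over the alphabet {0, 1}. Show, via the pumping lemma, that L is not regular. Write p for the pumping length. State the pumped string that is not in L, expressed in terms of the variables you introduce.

0^{p+k} 1^p

Assume L is regular. Let p be the pumping length given by the pumping lemma.
Take w = 0^p 1^p ∈ L (since p ≤ p ≤ 2p), with |w| = 2p ≥ p.
Write w = xyz as guaranteed by the lemma, with |xy| ≤ p and y is nonempty.
The first p characters of w are 0's, so xy (and hence y) consists only of 0's. Write y = 0^k, 1 ≤ k ≤ p.
Pump with i = 2: xy^2z = 0^{p+k} 1^p. Now n = p+k > p = m, so the condition n ≤ m fails. Thus xy^2z ∉ L.
This contradicts the pumping lemma, so L is not regular.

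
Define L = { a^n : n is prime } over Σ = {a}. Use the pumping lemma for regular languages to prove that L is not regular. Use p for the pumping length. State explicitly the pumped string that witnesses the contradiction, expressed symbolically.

Toward a contradiction, assume L is regular with pumping length p.
Let q be a prime with q ≥ p+2 (infinitely many primes exist), and take w = a^q ∈ L with |w| = q ≥ p.
By the pumping lemma, w = xyz with |xy| ≤ p and y is nonempty.
Then y = a^k for some k with 1 ≤ k ≤ p.
Since 1 ≤ k ≤ p, |xz| = q-k. Pump with i = q+1: |xy^{q+1}z| = (q-k)+(q+1)k = q+qk = q(1+k), which is composite (both factors ≥ 2). So xy^{q+1}z = a^{q(1+k)} ∉ L.
Contradiction. Therefore L is not regular.

a^{q(1+k)}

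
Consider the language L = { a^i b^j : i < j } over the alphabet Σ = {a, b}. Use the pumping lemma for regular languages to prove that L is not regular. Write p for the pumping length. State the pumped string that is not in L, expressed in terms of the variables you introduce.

a^{p+k} b^{p+1}

Assume L is regular. Let p be the pumping length given by the pumping lemma.
Choose w = a^p b^{p+1} ∈ L, with |w| = 2p+1 ≥ p.
By the pumping lemma, w = xyz with |xy| ≤ p and |y| ≥ 1.
Because |xy| ≤ p and w begins with p copies of a, we have y = a^k with 1 ≤ k ≤ p.
Consider xy^2z = a^{p+k} b^{p+1}. Since k ≥ 1, the a-count p+k is at least p+1, so i < j fails; thus xy^2z ∉ L.
This contradicts the pumping lemma, so L is not regular.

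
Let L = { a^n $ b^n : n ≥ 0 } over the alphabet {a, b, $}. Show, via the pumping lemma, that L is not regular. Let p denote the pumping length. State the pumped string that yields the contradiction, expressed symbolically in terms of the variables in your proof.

a^{p+k} $ b^p

Assume L is regular; let p be its pumping constant.
Take w = a^p $ b^p ∈ L with |w| = 2p+1 ≥ p.
The pumping lemma gives a decomposition w = xyz where |xy| ≤ p and |y| ≥ 1.
Since the first p symbols of w are all a's and |xy| ≤ p, y lies entirely in the leading a-block: y = a^k for some k with 1 ≤ k ≤ p.
Pump with i = 2: xy^2z = a^{p+k} $ b^p, which would require p+k = p. But k ≥ 1, so xy^2z ∉ L.
This contradicts the pumping lemma, so L is not regular.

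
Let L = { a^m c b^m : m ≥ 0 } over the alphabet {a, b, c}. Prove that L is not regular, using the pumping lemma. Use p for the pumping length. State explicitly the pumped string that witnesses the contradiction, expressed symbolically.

a^{p+k} c b^p

Assume L is regular. Let p be the pumping length given by the pumping lemma.
Take w = a^p c b^p ∈ L with |w| = 2p+1 ≥ p.
Write w = xyz as guaranteed by the lemma, with |xy| ≤ p and |y| > 0.
Since the first p symbols of w are all a's and |xy| ≤ p, y lies entirely in the leading a-block: y = a^k for some k with 1 ≤ k ≤ p.
Pump with i = 2: xy^2z = a^{p+k} c b^p, which would require p+k = p. But k ≥ 1, so xy^2z ∉ L.
Contradiction. Therefore L is not regular.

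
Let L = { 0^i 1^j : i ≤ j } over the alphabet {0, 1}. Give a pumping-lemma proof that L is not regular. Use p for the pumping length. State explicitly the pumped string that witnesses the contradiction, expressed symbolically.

0^{p+k} 1^p

Suppose for contradiction that L is regular, and let p be the pumping length.
Choose w = 0^p 1^p ∈ L, with |w| = 2p ≥ p.
The pumping lemma gives a decomposition w = xyz where |xy| ≤ p and |y| ≥ 1.
Because |xy| ≤ p and w begins with p copies of 0, we have y = 0^k with 1 ≤ k ≤ p.
Consider xy^2z = 0^{p+k} 1^p. Since k ≥ 1, the 0-count p+k exceeds the 1-count p, so i ≤ j fails; thus xy^2z ∉ L.
This is a contradiction; hence L is not regular.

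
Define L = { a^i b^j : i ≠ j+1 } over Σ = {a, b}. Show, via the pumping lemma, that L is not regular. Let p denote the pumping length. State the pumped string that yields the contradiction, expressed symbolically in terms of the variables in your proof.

Assume L is regular. Let p be the pumping length given by the pumping lemma.
Choose w = a^p b^{p+p!-1}. Since p ≠ (p+p!-1)+1 = p+p!, w ∈ L; and |w| ≥ p.
Write w = xyz as guaranteed by the lemma, with |xy| ≤ p and y is nonempty.
The first p characters of w are a's, so xy (and hence y) consists only of a's. Write y = a^k, 1 ≤ k ≤ p.
Since 1 ≤ k ≤ p, k divides p!; set t = 1 + p!/k. Then xy^t z has p + (p!/k)·k = p + p! copies of a. Now the a-count is p+p! and (b-count)+1 = (p+p!-1)+1 = p+p!, so i ≠ j+1 fails. So xy^t z = a^{p+p!} b^{p+p!-1} ∉ L.
Contradiction. Therefore L is not regular.

a^{p+p!} b^{p+p!-1}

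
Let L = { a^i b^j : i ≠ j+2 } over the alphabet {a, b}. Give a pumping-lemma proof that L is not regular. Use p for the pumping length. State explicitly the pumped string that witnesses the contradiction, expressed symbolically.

a^{p+p!} b^{p+p!-2}

Assume L is regular. Let p be the pumping length given by the pumping lemma.
Choose w = a^p b^{p+p!-2}. Since p ≠ (p+p!-2)+2 = p+p!, w ∈ L; and |w| ≥ p.
Write w = xyz as guaranteed by the lemma, with |xy| ≤ p and |y| > 0.
Since the first p symbols of w are all a's and |xy| ≤ p, y lies entirely in the leading a-block: y = a^k for some k with 1 ≤ k ≤ p.
Since 1 ≤ k ≤ p, k divides p!; set t = 1 + p!/k. Then xy^t z has p + (p!/k)·k = p + p! copies of a. Now the a-count is p+p! and (b-count)+2 = (p+p!-2)+2 = p+p!, so i ≠ j+2 fails. So xy^t z = a^{p+p!} b^{p+p!-2} ∉ L.
This contradicts the pumping lemma, so L is not regular.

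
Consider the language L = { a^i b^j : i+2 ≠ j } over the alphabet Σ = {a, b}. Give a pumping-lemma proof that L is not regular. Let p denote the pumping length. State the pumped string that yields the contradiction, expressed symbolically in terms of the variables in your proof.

Suppose for contradiction that L is regular, and let p be the pumping length.
Choose w = a^p b^{p+p!+2}. Since p ≠ (p+p!+2)-2 = p+p!, w ∈ L; and |w| ≥ p.
The pumping lemma gives a decomposition w = xyz where |xy| ≤ p and |y| > 0.
The first p characters of w are a's, so xy (and hence y) consists only of a's. Write y = a^k, 1 ≤ k ≤ p.
Since 1 ≤ k ≤ p, k divides p!; set t = 1 + p!/k. Then xy^t z has p + (p!/k)·k = p + p! copies of a. Now the a-count is p+p! and (b-count)-2 = (p+p!+2)-2 = p+p!, so i+2 ≠ j fails. So xy^t z = a^{p+p!} b^{p+p!+2} ∉ L.
This is a contradiction; hence L is not regular.

a^{p+p!} b^{p+p!+2}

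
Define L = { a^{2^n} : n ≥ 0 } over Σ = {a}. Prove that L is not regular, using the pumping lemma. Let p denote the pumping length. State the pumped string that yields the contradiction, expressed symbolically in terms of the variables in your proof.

a^{2^p+k}

Assume L is regular; let p be its pumping constant.
Take w = a^{2^p} ∈ L with |w| = 2^p ≥ p.
Write w = xyz as guaranteed by the lemma, with |xy| ≤ p and |y| > 0.
Then y = a^k for some k with 1 ≤ k ≤ p.
Pump with i = 2: xy^2z = a^{2^p+k}. Since 1 ≤ k ≤ p < 2^p, we have 2^p < 2^p+k < 2^{p+1}, so 2^p+k is not a power of 2. So xy^2z ∉ L.
This is a contradiction; hence L is not regular.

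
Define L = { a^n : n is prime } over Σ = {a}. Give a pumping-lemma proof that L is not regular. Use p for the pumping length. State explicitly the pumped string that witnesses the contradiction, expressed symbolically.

Assume L is regular; let p be its pumping constant.
Let q be a prime with q ≥ p+2 (infinitely many primes exist), and take w = a^q ∈ L with |w| = q ≥ p.
By the pumping lemma, w = xyz with |xy| ≤ p and y is nonempty.
Then y = a^k for some k with 1 ≤ k ≤ p.
Since 1 ≤ k ≤ p, |xz| = q-k. Pump with i = q+1: |xy^{q+1}z| = (q-k)+(q+1)k = q+qk = q(1+k), which is composite (both factors ≥ 2). So xy^{q+1}z = a^{q(1+k)} ∉ L.
This contradicts the pumping lemma, so L is not regular.

a^{q(1+k)}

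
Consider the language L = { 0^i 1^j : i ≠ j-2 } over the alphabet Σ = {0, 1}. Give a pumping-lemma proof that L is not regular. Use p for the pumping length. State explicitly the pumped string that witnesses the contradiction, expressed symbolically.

0^{p+p!} 1^{p+p!+2}

Assume L is regular; let p be its pumping constant.
Choose w = 0^p 1^{p+p!+2}. Since p ≠ (p+p!+2)-2 = p+p!, w ∈ L; and |w| ≥ p.
The pumping lemma gives a decomposition w = xyz where |xy| ≤ p and y is nonempty.
Because |xy| ≤ p and w begins with p copies of 0, we have y = 0^k with 1 ≤ k ≤ p.
Since 1 ≤ k ≤ p, k divides p!; set t = 1 + p!/k. Then xy^t z has p + (p!/k)·k = p + p! copies of 0. Now the 0-count is p+p! and (1-count)-2 = (p+p!+2)-2 = p+p!, so i ≠ j-2 fails. So xy^t z = 0^{p+p!} 1^{p+p!+2} ∉ L.
Contradiction. Therefore L is not regular.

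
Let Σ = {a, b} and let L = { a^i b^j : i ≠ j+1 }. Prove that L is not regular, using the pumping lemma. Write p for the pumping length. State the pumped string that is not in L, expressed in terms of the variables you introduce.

a^{p+p!} b^{p+p!-1}

Assume L is regular. Let p be the pumping length given by the pumping lemma.
Choose w = a^p b^{p+p!-1}. Since p ≠ (p+p!-1)+1 = p+p!, w ∈ L; and |w| ≥ p.
By the pumping lemma, w = xyz with |xy| ≤ p and y is nonempty.
Since the first p symbols of w are all a's and |xy| ≤ p, y lies entirely in the leading a-block: y = a^k for some k with 1 ≤ k ≤ p.
Since 1 ≤ k ≤ p, k divides p!; set t = 1 + p!/k. Then xy^t z has p + (p!/k)·k = p + p! copies of a. Now the a-count is p+p! and (b-count)+1 = (p+p!-1)+1 = p+p!, so i ≠ j+1 fails. So xy^t z = a^{p+p!} b^{p+p!-1} ∉ L.
This is a contradiction; hence L is not regular.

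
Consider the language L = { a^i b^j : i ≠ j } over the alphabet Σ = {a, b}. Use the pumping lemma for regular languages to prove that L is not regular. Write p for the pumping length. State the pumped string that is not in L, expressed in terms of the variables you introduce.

Assume L is regular; let p be its pumping constant.
Choose w = a^p b^{p+p!}. Since p ≠ p+p!, w ∈ L; and |w| ≥ p.
By the pumping lemma, w = xyz with |xy| ≤ p and |y| ≥ 1.
Since the first p symbols of w are all a's and |xy| ≤ p, y lies entirely in the leading a-block: y = a^k for some k with 1 ≤ k ≤ p.
Since 1 ≤ k ≤ p, k divides p!; set t = 1 + p!/k. Then xy^t z has p + (p!/k)·k = p + p! copies of a. Now the a-count equals the b-count, so i ≠ j fails. So xy^t z = a^{p+p!} b^{p+p!} ∉ L.
This contradicts the pumping lemma, so L is not regular.

a^{p+p!} b^{p+p!}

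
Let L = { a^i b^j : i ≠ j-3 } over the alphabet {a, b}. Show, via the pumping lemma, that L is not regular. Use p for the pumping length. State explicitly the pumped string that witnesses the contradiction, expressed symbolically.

Toward a contradiction, assume L is regular with pumping length p.
Choose w = a^p b^{p+p!+3}. Since p ≠ (p+p!+3)-3 = p+p!, w ∈ L; and |w| ≥ p.
The pumping lemma gives a decomposition w = xyz where |xy| ≤ p and y is nonempty.
Since the first p symbols of w are all a's and |xy| ≤ p, y lies entirely in the leading a-block: y = a^k for some k with 1 ≤ k ≤ p.
Since 1 ≤ k ≤ p, k divides p!; set t = 1 + p!/k. Then xy^t z has p + (p!/k)·k = p + p! copies of a. Now the a-count is p+p! and (b-count)-3 = (p+p!+3)-3 = p+p!, so i ≠ j-3 fails. So xy^t z = a^{p+p!} b^{p+p!+3} ∉ L.
This is a contradiction; hence L is not regular.

a^{p+p!} b^{p+p!+3}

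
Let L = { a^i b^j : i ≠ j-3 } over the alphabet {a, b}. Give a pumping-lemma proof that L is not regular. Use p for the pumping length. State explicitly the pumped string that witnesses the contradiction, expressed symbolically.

a^{p+p!} b^{p+p!+3}

Suppose for contradiction that L is regular, and let p be the pumping length.
Choose w = a^p b^{p+p!+3}. Since p ≠ (p+p!+3)-3 = p+p!, w ∈ L; and |w| ≥ p.
Write w = xyz as guaranteed by the lemma, with |xy| ≤ p and y is nonempty.
Since the first p symbols of w are all a's and |xy| ≤ p, y lies entirely in the leading a-block: y = a^k for some k with 1 ≤ k ≤ p.
Since 1 ≤ k ≤ p, k divides p!; set t = 1 + p!/k. Then xy^t z has p + (p!/k)·k = p + p! copies of a. Now the a-count is p+p! and (b-count)-3 = (p+p!+3)-3 = p+p!, so i ≠ j-3 fails. So xy^t z = a^{p+p!} b^{p+p!+3} ∉ L.
Contradiction. Therefore L is not regular.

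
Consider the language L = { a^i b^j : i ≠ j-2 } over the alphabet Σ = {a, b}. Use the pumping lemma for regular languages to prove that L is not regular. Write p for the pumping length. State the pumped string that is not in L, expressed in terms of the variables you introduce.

Assume L is regular. Let p be the pumping length given by the pumping lemma.
Choose w = a^p b^{p+p!+2}. Since p ≠ (p+p!+2)-2 = p+p!, w ∈ L; and |w| ≥ p.
The pumping lemma gives a decomposition w = xyz where |xy| ≤ p and y is nonempty.
Because |xy| ≤ p and w begins with p copies of a, we have y = a^k with 1 ≤ k ≤ p.
Since 1 ≤ k ≤ p, k divides p!; set t = 1 + p!/k. Then xy^t z has p + (p!/k)·k = p + p! copies of a. Now the a-count is p+p! and (b-count)-2 = (p+p!+2)-2 = p+p!, so i ≠ j-2 fails. So xy^t z = a^{p+p!} b^{p+p!+2} ∉ L.
This is a contradiction; hence L is not regular.

a^{p+p!} b^{p+p!+2}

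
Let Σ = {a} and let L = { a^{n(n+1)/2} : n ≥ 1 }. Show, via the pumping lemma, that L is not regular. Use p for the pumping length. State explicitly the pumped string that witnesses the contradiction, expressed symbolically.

a^{p(p+1)/2+k}

Suppose for contradiction that L is regular, and let p be the pumping length.
Take w = a^{p(p+1)/2} ∈ L with |w| = p(p+1)/2 ≥ p.
By the pumping lemma, w = xyz with |xy| ≤ p and y is nonempty.
Then y = a^k for some k with 1 ≤ k ≤ p.
Pump with i = 2: xy^2z = a^{p(p+1)/2+k}. Since 1 ≤ k ≤ p, p(p+1)/2 < p(p+1)/2+k ≤ p(p+1)/2+p < (p+1)(p+2)/2, so p(p+1)/2+k is strictly between consecutive triangular numbers. So xy^2z ∉ L.
Contradiction. Therefore L is not regular.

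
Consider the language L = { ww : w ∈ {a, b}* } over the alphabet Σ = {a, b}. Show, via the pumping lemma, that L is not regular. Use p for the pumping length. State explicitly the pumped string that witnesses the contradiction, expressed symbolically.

Assume L is regular; let p be its pumping constant.
Take w = a^p b^p a^p b^p = uu where u = a^pb^p; then w ∈ L and |w| = 4p ≥ p.
By the pumping lemma, w = xyz with |xy| ≤ p and y is nonempty.
The first p characters of w are a's, so xy (and hence y) consists only of a's. Write y = a^k, 1 ≤ k ≤ p.
Pump with i = 2: xy^2z = a^{p+k} b^p a^p b^p, of length 4p+k. Suppose this equals vv. The string starts with a and ends with b, so v does too; thus the boundary between the two copies of v is a b→a transition. There is exactly one such transition, at position 2p+k, so |v| = 2p+k and |vv| = 4p+2k ≠ 4p+k since k ≥ 1. So xy^2z ∉ L.
Contradiction. Therefore L is not regular.

a^{p+k} b^p a^p b^p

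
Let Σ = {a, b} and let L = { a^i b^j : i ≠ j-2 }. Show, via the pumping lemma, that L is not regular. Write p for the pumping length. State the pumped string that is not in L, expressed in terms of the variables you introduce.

Toward a contradiction, assume L is regular with pumping length p.
Choose w = a^p b^{p+p!+2}. Since p ≠ (p+p!+2)-2 = p+p!, w ∈ L; and |w| ≥ p.
By the pumping lemma, w = xyz with |xy| ≤ p and y is nonempty.
Because |xy| ≤ p and w begins with p copies of a, we have y = a^k with 1 ≤ k ≤ p.
Since 1 ≤ k ≤ p, k divides p!; set t = 1 + p!/k. Then xy^t z has p + (p!/k)·k = p + p! copies of a. Now the a-count is p+p! and (b-count)-2 = (p+p!+2)-2 = p+p!, so i ≠ j-2 fails. So xy^t z = a^{p+p!} b^{p+p!+2} ∉ L.
This contradicts the pumping lemma, so L is not regular.

a^{p+p!} b^{p+p!+2}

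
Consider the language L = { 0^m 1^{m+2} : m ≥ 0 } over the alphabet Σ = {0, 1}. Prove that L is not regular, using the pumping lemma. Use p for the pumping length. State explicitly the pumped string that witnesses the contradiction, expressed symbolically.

Toward a contradiction, assume L is regular with pumping length p.
Take w = 0^p 1^{p+2}. Then w ∈ L and |w| = 2p+2 ≥ p.
The pumping lemma gives a decomposition w = xyz where |xy| ≤ p and |y| ≥ 1.
Since the first p symbols of w are all 0's and |xy| ≤ p, y lies entirely in the leading 0-block: y = 0^k for some k with 1 ≤ k ≤ p.
Pump with i = 2: xy^2z = 0^{p+k} 1^{p+2}. For this to lie in L we would need p+2 = (p+k)+2, which forces k = 0. But k ≥ 1, so xy^2z ∉ L.
Contradiction. Therefore L is not regular.

0^{p+k} 1^{p+2}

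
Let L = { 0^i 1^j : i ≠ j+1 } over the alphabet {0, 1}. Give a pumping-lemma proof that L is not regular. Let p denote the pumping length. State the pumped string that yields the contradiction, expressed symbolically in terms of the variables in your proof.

Suppose for contradiction that L is regular, and let p be the pumping length.
Choose w = 0^p 1^{p+p!-1}. Since p ≠ (p+p!-1)+1 = p+p!, w ∈ L; and |w| ≥ p.
The pumping lemma gives a decomposition w = xyz where |xy| ≤ p and |y| ≥ 1.
Since the first p symbols of w are all 0's and |xy| ≤ p, y lies entirely in the leading 0-block: y = 0^k for some k with 1 ≤ k ≤ p.
Since 1 ≤ k ≤ p, k divides p!; set t = 1 + p!/k. Then xy^t z has p + (p!/k)·k = p + p! copies of 0. Now the 0-count is p+p! and (1-count)+1 = (p+p!-1)+1 = p+p!, so i ≠ j+1 fails. So xy^t z = 0^{p+p!} 1^{p+p!-1} ∉ L.
Contradiction. Therefore L is not regular.

0^{p+p!} 1^{p+p!-1}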